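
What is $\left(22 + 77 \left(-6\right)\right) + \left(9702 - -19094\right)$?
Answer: $28356$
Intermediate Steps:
$\left(22 + 77 \left(-6\right)\right) + \left(9702 - -19094\right) = \left(22 - 462\right) + \left(9702 + 19094\right) = -440 + 28796 = 28356$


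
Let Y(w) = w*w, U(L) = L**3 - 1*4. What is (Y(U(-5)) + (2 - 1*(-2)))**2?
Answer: 277056025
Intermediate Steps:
U(L) = -4 + L**3 (U(L) = L**3 - 4 = -4 + L**3)
Y(w) = w**2
(Y(U(-5)) + (2 - 1*(-2)))**2 = ((-4 + (-5)**3)**2 + (2 - 1*(-2)))**2 = ((-4 - 125)**2 + (2 + 2))**2 = ((-129)**2 + 4)**2 = (16641 + 4)**2 = 16645**2 = 277056025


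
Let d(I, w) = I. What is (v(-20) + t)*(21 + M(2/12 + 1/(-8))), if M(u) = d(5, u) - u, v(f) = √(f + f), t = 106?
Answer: 33019/12 + 623*I*√10/12 ≈ 2751.6 + 164.17*I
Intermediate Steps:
v(f) = √2*√f (v(f) = √(2*f) = √2*√f)
M(u) = 5 - u
(v(-20) + t)*(21 + M(2/12 + 1/(-8))) = (√2*√(-20) + 106)*(21 + (5 - (2/12 + 1/(-8)))) = (√2*(2*I*√5) + 106)*(21 + (5 - (2*(1/12) + 1*(-⅛)))) = (2*I*√10 + 106)*(21 + (5 - (⅙ - ⅛))) = (106 + 2*I*√10)*(21 + (5 - 1*1/24)) = (106 + 2*I*√10)*(21 + (5 - 1/24)) = (106 + 2*I*√10)*(21 + 119/24) = (106 + 2*I*√10)*(623/24) = 33019/12 + 623*I*√10/12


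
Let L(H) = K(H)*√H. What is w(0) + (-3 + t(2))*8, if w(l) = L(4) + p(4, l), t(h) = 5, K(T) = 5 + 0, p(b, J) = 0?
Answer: 26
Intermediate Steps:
K(T) = 5
L(H) = 5*√H
w(l) = 10 (w(l) = 5*√4 + 0 = 5*2 + 0 = 10 + 0 = 10)
w(0) + (-3 + t(2))*8 = 10 + (-3 + 5)*8 = 10 + 2*8 = 10 + 16 = 26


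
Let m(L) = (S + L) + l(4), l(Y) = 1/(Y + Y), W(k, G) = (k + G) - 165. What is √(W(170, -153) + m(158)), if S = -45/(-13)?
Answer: 3*√4082/52 ≈ 3.6860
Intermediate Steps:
W(k, G) = -165 + G + k (W(k, G) = (G + k) - 165 = -165 + G + k)
l(Y) = 1/(2*Y)
S = 45/13 (S = -45*(-1/13) = 45/13 ≈ 3.4615)
m(L) = 373/104 + L (m(L) = (45/13 + L) + (½)/4 = (45/13 + L) + (½)*(¼) = (45/13 + L) + ⅛ = 373/104 + L)
√(W(170, -153) + m(158)) = √((-165 - 153 + 170) + (373/104 + 158)) = √(-148 + 16805/104) = √(1413/104) = 3*√4082/52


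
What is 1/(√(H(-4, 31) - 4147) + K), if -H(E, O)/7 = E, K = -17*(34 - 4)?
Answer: -170/88073 - I*√4119/264219 ≈ -0.0019302 - 0.0002429*I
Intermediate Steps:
K = -510 (K = -17*30 = -510)
H(E, O) = -7*E
1/(√(H(-4, 31) - 4147) + K) = 1/(√(-7*(-4) - 4147) - 510) = 1/(√(28 - 4147) - 510) = 1/(√(-4119) - 510) = 1/(I*√4119 - 510) = 1/(-510 + I*√4119)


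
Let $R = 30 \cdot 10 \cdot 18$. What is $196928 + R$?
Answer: $202328$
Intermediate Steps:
$R = 5400$ ($R = 300 \cdot 18 = 5400$)
$196928 + R = 196928 + 5400 = 202328$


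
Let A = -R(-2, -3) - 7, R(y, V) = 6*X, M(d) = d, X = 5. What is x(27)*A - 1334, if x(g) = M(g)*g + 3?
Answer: -28418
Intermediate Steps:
R(y, V) = 30 (R(y, V) = 6*5 = 30)
A = -37 (A = -1*30 - 7 = -30 - 7 = -37)
x(g) = 3 + g² (x(g) = g*g + 3 = g² + 3 = 3 + g²)
x(27)*A - 1334 = (3 + 27²)*(-37) - 1334 = (3 + 729)*(-37) - 1334 = 732*(-37) - 1334 = -27084 - 1334 = -28418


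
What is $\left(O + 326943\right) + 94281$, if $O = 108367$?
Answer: $529591$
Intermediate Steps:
$\left(O + 326943\right) + 94281 = \left(108367 + 326943\right) + 94281 = 435310 + 94281 = 529591$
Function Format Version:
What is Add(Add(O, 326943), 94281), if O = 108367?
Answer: 529591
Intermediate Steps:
Add(Add(O, 326943), 94281) = Add(Add(108367, 326943), 94281) = Add(435310, 94281) = 529591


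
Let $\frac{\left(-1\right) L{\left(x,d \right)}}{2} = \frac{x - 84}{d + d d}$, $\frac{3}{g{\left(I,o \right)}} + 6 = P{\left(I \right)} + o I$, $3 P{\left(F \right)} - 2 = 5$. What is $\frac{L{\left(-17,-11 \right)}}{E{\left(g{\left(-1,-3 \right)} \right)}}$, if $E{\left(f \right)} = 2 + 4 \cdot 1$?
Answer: $\frac{101}{330} \approx 0.30606$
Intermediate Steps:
$P{\left(F \right)} = \frac{7}{3}$ ($P{\left(F \right)} = \frac{2}{3} + \frac{1}{3} \cdot 5 = \frac{2}{3} + \frac{5}{3} = \frac{7}{3}$)
$g{\left(I,o \right)} = \frac{3}{- \frac{11}{3} + I o}$ ($g{\left(I,o \right)} = \frac{3}{-6 + \left(\frac{7}{3} + o I\right)} = \frac{3}{-6 + \left(\frac{7}{3} + I o\right)} = \frac{3}{- \frac{11}{3} + I o}$)
$L{\left(x,d \right)} = - \frac{2 \left(-84 + x\right)}{d + d^{2}}$ ($L{\left(x,d \right)} = - 2 \frac{x - 84}{d + d d} = - 2 \frac{-84 + x}{d + d^{2}} = - \frac{2 \left(-84 + x\right)}{d + d^{2}}$)
$E{\left(f \right)} = 6$ ($E{\left(f \right)} = 2 + 4 = 6$)
$\frac{L{\left(-17,-11 \right)}}{E{\left(g{\left(-1,-3 \right)} \right)}} = \frac{2 \frac{1}{-11} \frac{1}{1 - 11} \left(84 - -17\right)}{6} = 2 \left(- \frac{1}{11}\right) \frac{1}{-10} \left(84 + 17\right) \frac{1}{6} = 2 \left(- \frac{1}{11}\right) \left(- \frac{1}{10}\right) 101 \cdot \frac{1}{6} = \frac{101}{55} \cdot \frac{1}{6} = \frac{101}{330}$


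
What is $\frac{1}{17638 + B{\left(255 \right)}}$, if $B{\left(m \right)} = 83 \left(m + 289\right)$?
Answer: $\frac{1}{62790} \approx 1.5926 \cdot 10^{-5}$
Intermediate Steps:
$B{\left(m \right)} = 23987 + 83 m$ ($B{\left(m \right)} = 83 \left(289 + m\right) = 23987 + 83 m$)
$\frac{1}{17638 + B{\left(255 \right)}} = \frac{1}{17638 + \left(23987 + 83 \cdot 255\right)} = \frac{1}{17638 + \left(23987 + 21165\right)} = \frac{1}{17638 + 45152} = \frac{1}{62790}$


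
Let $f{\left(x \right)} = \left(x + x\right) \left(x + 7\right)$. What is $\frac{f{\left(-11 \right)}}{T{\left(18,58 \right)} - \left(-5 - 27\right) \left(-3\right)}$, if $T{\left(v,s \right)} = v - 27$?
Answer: $- \frac{88}{105} \approx -0.83809$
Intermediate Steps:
$T{\left(v,s \right)} = -27 + v$ ($T{\left(v,s \right)} = v - 27 = -27 + v$)
$f{\left(x \right)} = 2 x \left(7 + x\right)$
$\frac{f{\left(-11 \right)}}{T{\left(18,58 \right)} - \left(-5 - 27\right) \left(-3\right)} = \frac{2 \left(-11\right) \left(7 - 11\right)}{\left(-27 + 18\right) - \left(-5 - 27\right) \left(-3\right)} = \frac{2 \left(-11\right) \left(-4\right)}{-9 - \left(-32\right) \left(-3\right)} = \frac{88}{-9 - 96} = \frac{88}{-105} = 88 \left(- \frac{1}{105}\right) = - \frac{88}{105}$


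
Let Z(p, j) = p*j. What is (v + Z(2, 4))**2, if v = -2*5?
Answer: 4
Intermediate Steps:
Z(p, j) = j*p
v = -10
(v + Z(2, 4))**2 = (-10 + 4*2)**2 = (-10 + 8)**2 = (-2)**2 = 4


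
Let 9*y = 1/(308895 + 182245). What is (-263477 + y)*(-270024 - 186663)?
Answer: 59097167376056117/491140 ≈ 1.2033e+11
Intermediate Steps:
y = 1/4420260 (y = 1/(9*(308895 + 182245)) = (1/9)/491140 = (1/9)*(1/491140) = 1/4420260 ≈ 2.2623e-7)
(-263477 + y)*(-270024 - 186663) = (-263477 + 1/4420260)*(-270024 - 186663) = -1164636844019/4420260*(-456687) = 59097167376056117/491140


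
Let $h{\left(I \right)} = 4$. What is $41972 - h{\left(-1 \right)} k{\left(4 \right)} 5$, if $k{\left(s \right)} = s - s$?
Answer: $41972$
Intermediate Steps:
$k{\left(s \right)} = 0$
$41972 - h{\left(-1 \right)} k{\left(4 \right)} 5 = 41972 - 4 \cdot 0 \cdot 5 = 41972 - 0 \cdot 5 = 41972 - 0 = 41972 + 0 = 41972$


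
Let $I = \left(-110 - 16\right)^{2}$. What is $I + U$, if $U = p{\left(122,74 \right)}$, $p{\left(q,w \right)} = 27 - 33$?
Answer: $15870$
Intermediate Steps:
$p{\left(q,w \right)} = -6$ ($p{\left(q,w \right)} = 27 - 33 = -6$)
$U = -6$
$I = 15876$ ($I = \left(-126\right)^{2} = 15876$)
$I + U = 15876 - 6 = 15870$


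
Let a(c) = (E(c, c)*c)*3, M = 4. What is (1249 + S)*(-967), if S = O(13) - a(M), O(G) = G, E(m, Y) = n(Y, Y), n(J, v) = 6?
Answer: -1150730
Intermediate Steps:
E(m, Y) = 6
a(c) = 18*c (a(c) = (6*c)*3 = 18*c)
S = -59 (S = 13 - 18*4 = 13 - 1*72 = 13 - 72 = -59)
(1249 + S)*(-967) = (1249 - 59)*(-967) = 1190*(-967) = -1150730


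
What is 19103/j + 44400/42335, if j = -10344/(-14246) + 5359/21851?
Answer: 25176105881994493/1280087874043 ≈ 19667.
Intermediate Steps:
j = 151185529/155644673 (j = -10344*(-1/14246) + 5359*(1/21851) = 5172/7123 + 5359/21851 = 151185529/155644673 ≈ 0.97135)
19103/j + 44400/42335 = 19103/(151185529/155644673) + 44400/42335 = 19103*(155644673/151185529) + 44400*(1/42335) = 2973280188319/151185529 + 8880/8467 = 25176105881994493/1280087874043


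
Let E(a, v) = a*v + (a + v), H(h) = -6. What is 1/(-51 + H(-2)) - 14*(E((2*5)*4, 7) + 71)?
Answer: -317605/57 ≈ -5572.0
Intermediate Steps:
E(a, v) = a + v + a*v
1/(-51 + H(-2)) - 14*(E((2*5)*4, 7) + 71) = 1/(-51 - 6) - 14*(((2*5)*4 + 7 + ((2*5)*4)*7) + 71) = 1/(-57) - 14*((10*4 + 7 + (10*4)*7) + 71) = -1/57 - 14*((40 + 7 + 40*7) + 71) = -1/57 - 14*((40 + 7 + 280) + 71) = -1/57 - 14*(327 + 71) = -1/57 - 14*398 = -1/57 - 5572 = -317605/57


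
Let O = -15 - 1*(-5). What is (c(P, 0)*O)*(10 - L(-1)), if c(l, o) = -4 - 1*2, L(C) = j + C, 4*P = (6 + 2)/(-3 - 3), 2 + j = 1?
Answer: 720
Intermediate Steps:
j = -1 (j = -2 + 1 = -1)
O = -10 (O = -15 + 5 = -10)
P = -1/3 (P = ((6 + 2)/(-3 - 3))/4 = (8/(-6))/4 = (8*(-1/6))/4 = (1/4)*(-4/3) = -1/3 ≈ -0.33333)
L(C) = -1 + C
c(l, o) = -6 (c(l, o) = -4 - 2 = -6)
(c(P, 0)*O)*(10 - L(-1)) = (-6*(-10))*(10 - (-1 - 1)) = 60*(10 - 1*(-2)) = 60*(10 + 2) = 60*12 = 720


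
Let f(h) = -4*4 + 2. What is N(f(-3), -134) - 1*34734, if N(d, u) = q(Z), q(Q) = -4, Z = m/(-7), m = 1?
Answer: -34738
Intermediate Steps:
f(h) = -14 (f(h) = -16 + 2 = -14)
Z = -1/7 (Z = 1/(-7) = 1*(-1/7) = -1/7 ≈ -0.14286)
N(d, u) = -4
N(f(-3), -134) - 1*34734 = -4 - 1*34734 = -4 - 34734 = -34738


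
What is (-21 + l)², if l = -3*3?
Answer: 900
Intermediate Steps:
l = -9
(-21 + l)² = (-21 - 9)² = (-30)² = 900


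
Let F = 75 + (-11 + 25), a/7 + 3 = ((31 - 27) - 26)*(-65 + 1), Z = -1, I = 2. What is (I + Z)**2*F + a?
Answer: 9924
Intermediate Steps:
a = 9835 (a = -21 + 7*(((31 - 27) - 26)*(-65 + 1)) = -21 + 7*((4 - 26)*(-64)) = -21 + 7*(-22*(-64)) = -21 + 7*1408 = -21 + 9856 = 9835)
F = 89 (F = 75 + 14 = 89)
(I + Z)**2*F + a = (2 - 1)**2*89 + 9835 = 1**2*89 + 9835 = 1*89 + 9835 = 89 + 9835 = 9924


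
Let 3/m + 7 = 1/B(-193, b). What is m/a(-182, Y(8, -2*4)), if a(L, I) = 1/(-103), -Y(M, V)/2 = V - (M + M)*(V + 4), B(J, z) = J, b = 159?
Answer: 59637/1352 ≈ 44.110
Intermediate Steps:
m = -579/1352 (m = 3/(-7 + 1/(-193)) = 3/(-7 - 1/193) = 3/(-1352/193) = 3*(-193/1352) = -579/1352 ≈ -0.42825)
Y(M, V) = -2*V + 4*M*(4 + V) (Y(M, V) = -2*(V - (M + M)*(V + 4)) = -2*(V - 2*M*(4 + V)) = -2*V + 4*M*(4 + V))
a(L, I) = -1/103
m/a(-182, Y(8, -2*4)) = -579/(1352*(-1/103)) = -579/1352*(-103) = 59637/1352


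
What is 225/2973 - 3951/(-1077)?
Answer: 1332072/355769 ≈ 3.7442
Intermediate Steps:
225/2973 - 3951/(-1077) = 225*(1/2973) - 3951*(-1/1077) = 75/991 + 1317/359 = 1332072/355769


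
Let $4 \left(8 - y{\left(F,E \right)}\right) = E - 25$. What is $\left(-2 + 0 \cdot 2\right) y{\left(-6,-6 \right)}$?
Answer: $- \frac{63}{2} \approx -31.5$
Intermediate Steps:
$y{\left(F,E \right)} = \frac{57}{4} - \frac{E}{4}$ ($y{\left(F,E \right)} = 8 - \frac{E - 25}{4} = 8 - \frac{-25 + E}{4} = 8 - \left(- \frac{25}{4} + \frac{E}{4}\right) = \frac{57}{4} - \frac{E}{4}$)
$\left(-2 + 0 \cdot 2\right) y{\left(-6,-6 \right)} = \left(-2 + 0 \cdot 2\right) \left(\frac{57}{4} - - \frac{3}{2}\right) = \left(-2 + 0\right) \left(\frac{57}{4} + \frac{3}{2}\right) = \left(-2\right) \frac{63}{4} = - \frac{63}{2}$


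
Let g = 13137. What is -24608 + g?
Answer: -11471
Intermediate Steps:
-24608 + g = -24608 + 13137 = -11471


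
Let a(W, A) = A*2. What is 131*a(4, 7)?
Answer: 1834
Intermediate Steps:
a(W, A) = 2*A
131*a(4, 7) = 131*(2*7) = 131*14 = 1834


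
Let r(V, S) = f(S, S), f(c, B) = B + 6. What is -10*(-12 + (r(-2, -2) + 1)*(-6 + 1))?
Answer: 370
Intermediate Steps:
f(c, B) = 6 + B
r(V, S) = 6 + S
-10*(-12 + (r(-2, -2) + 1)*(-6 + 1)) = -10*(-12 + ((6 - 2) + 1)*(-6 + 1)) = -10*(-12 + (4 + 1)*(-5)) = -10*(-12 + 5*(-5)) = -10*(-12 - 25) = -10*(-37) = 370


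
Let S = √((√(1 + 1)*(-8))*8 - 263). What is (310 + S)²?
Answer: (310 + I*√(263 + 64*√2))² ≈ 95747.0 + 11657.0*I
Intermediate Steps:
S = √(-263 - 64*√2) (S = √((√2*(-8))*8 - 263) = √(-8*√2*8 - 263) = √(-64*√2 - 263) = √(-263 - 64*√2) ≈ 18.802*I)
(310 + S)² = (310 + √(-263 - 64*√2))²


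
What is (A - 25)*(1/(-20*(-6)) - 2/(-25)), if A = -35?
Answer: -53/10 ≈ -5.3000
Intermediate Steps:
(A - 25)*(1/(-20*(-6)) - 2/(-25)) = (-35 - 25)*(1/(-20*(-6)) - 2/(-25)) = -60*(-1/20*(-⅙) - 2*(-1/25)) = -60*(1/120 + 2/25) = -60*53/600 = -53/10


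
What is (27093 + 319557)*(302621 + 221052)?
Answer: 181531245450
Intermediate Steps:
(27093 + 319557)*(302621 + 221052) = 346650*523673 = 181531245450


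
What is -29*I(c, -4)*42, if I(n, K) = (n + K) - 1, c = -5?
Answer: 12180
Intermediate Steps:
I(n, K) = -1 + K + n (I(n, K) = (K + n) - 1 = -1 + K + n)
-29*I(c, -4)*42 = -29*(-1 - 4 - 5)*42 = -29*(-10)*42 = 290*42 = 12180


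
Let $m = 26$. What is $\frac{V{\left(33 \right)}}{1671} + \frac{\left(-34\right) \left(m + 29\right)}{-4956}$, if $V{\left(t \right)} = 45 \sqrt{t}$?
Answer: $\frac{935}{2478} + \frac{15 \sqrt{33}}{557} \approx 0.53202$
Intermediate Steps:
$\frac{V{\left(33 \right)}}{1671} + \frac{\left(-34\right) \left(m + 29\right)}{-4956} = \frac{45 \sqrt{33}}{1671} + \frac{\left(-34\right) \left(26 + 29\right)}{-4956} = 45 \sqrt{33} \cdot \frac{1}{1671} + \left(-34\right) 55 \left(- \frac{1}{4956}\right) = \frac{15 \sqrt{33}}{557} - - \frac{935}{2478} = \frac{15 \sqrt{33}}{557} + \frac{935}{2478} = \frac{935}{2478} + \frac{15 \sqrt{33}}{557}$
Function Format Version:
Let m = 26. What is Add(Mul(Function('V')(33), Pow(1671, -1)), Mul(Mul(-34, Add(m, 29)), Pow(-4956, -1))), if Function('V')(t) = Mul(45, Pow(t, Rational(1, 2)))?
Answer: Add(Rational(935, 2478), Mul(Rational(15, 557), Pow(33, Rational(1, 2)))) ≈ 0.53202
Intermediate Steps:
Add(Mul(Function('V')(33), Pow(1671, -1)), Mul(Mul(-34, Add(m, 29)), Pow(-4956, -1))) = Add(Mul(Mul(45, Pow(33, Rational(1, 2))), Pow(1671, -1)), Mul(Mul(-34, Add(26, 29)), Pow(-4956, -1))) = Add(Mul(Mul(45, Pow(33, Rational(1, 2))), Rational(1, 1671)), Mul(Mul(-34, 55), Rational(-1, 4956))) = Add(Mul(Rational(15, 557), Pow(33, Rational(1, 2))), Mul(-1870, Rational(-1, 4956))) = Add(Mul(Rational(15, 557), Pow(33, Rational(1, 2))), Rational(935, 2478)) = Add(Rational(935, 2478), Mul(Rational(15, 557), Pow(33, Rational(1, 2))))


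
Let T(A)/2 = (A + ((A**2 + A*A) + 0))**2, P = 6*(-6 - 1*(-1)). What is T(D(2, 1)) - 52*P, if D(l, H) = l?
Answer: 1760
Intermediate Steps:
P = -30 (P = 6*(-6 + 1) = 6*(-5) = -30)
T(A) = 2*(A + 2*A**2)**2 (T(A) = 2*(A + ((A**2 + A*A) + 0))**2 = 2*(A + ((A**2 + A**2) + 0))**2 = 2*(A + (2*A**2 + 0))**2 = 2*(A + 2*A**2)**2)
T(D(2, 1)) - 52*P = 2*2**2*(1 + 2*2)**2 - 52*(-30) = 2*4*(1 + 4)**2 + 1560 = 2*4*5**2 + 1560 = 2*4*25 + 1560 = 200 + 1560 = 1760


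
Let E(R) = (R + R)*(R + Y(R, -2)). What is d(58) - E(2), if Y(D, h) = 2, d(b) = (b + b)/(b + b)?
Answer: -15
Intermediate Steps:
d(b) = 1 (d(b) = (2*b)/((2*b)) = (2*b)*(1/(2*b)) = 1)
E(R) = 2*R*(2 + R) (E(R) = (R + R)*(R + 2) = (2*R)*(2 + R) = 2*R*(2 + R))
d(58) - E(2) = 1 - 2*2*(2 + 2) = 1 - 2*2*4 = 1 - 1*16 = 1 - 16 = -15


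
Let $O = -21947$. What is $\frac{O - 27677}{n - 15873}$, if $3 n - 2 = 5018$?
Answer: $\frac{148872}{42599} \approx 3.4947$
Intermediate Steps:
$n = \frac{5020}{3}$ ($n = \frac{2}{3} + \frac{1}{3} \cdot 5018 = \frac{2}{3} + \frac{5018}{3} = \frac{5020}{3} \approx 1673.3$)
$\frac{O - 27677}{n - 15873} = \frac{-21947 - 27677}{\frac{5020}{3} - 15873} = - \frac{49624}{- \frac{42599}{3}} = \left(-49624\right) \left(- \frac{3}{42599}\right) = \frac{148872}{42599}$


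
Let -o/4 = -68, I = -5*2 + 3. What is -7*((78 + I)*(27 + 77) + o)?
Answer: -53592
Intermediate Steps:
I = -7 (I = -10 + 3 = -7)
o = 272 (o = -4*(-68) = 272)
-7*((78 + I)*(27 + 77) + o) = -7*((78 - 7)*(27 + 77) + 272) = -7*(71*104 + 272) = -7*(7384 + 272) = -7*7656 = -53592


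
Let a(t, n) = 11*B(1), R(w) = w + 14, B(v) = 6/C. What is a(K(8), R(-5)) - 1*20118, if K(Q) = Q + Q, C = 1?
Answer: -20052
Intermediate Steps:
B(v) = 6 (B(v) = 6/1 = 6*1 = 6)
K(Q) = 2*Q
R(w) = 14 + w
a(t, n) = 66 (a(t, n) = 11*6 = 66)
a(K(8), R(-5)) - 1*20118 = 66 - 1*20118 = 66 - 20118 = -20052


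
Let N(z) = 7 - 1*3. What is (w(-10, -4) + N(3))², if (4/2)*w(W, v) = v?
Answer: 4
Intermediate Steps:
w(W, v) = v/2
N(z) = 4 (N(z) = 7 - 3 = 4)
(w(-10, -4) + N(3))² = ((½)*(-4) + 4)² = (-2 + 4)² = 2² = 4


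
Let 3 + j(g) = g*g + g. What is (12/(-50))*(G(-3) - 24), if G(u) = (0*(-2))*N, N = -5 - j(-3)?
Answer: 144/25 ≈ 5.7600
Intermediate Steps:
j(g) = -3 + g + g² (j(g) = -3 + (g*g + g) = -3 + (g² + g) = -3 + (g + g²) = -3 + g + g²)
N = -8 (N = -5 - (-3 - 3 + (-3)²) = -5 - (-3 - 3 + 9) = -5 - 1*3 = -5 - 3 = -8)
G(u) = 0 (G(u) = (0*(-2))*(-8) = 0*(-8) = 0)
(12/(-50))*(G(-3) - 24) = (12/(-50))*(0 - 24) = (12*(-1/50))*(-24) = -6/25*(-24) = 144/25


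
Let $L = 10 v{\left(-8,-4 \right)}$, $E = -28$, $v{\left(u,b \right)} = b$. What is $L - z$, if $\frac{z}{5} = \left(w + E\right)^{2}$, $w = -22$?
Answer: $-12540$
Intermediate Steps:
$z = 12500$ ($z = 5 \left(-22 - 28\right)^{2} = 5 \left(-50\right)^{2} = 5 \cdot 2500 = 12500$)
$L = -40$ ($L = 10 \left(-4\right) = -40$)
$L - z = -40 - 12500 = -12540$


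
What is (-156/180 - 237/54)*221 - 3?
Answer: -104803/90 ≈ -1164.5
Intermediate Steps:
(-156/180 - 237/54)*221 - 3 = (-156*1/180 - 237*1/54)*221 - 3 = (-13/15 - 79/18)*221 - 3 = -473/90*221 - 3 = -104533/90 - 3 = -104803/90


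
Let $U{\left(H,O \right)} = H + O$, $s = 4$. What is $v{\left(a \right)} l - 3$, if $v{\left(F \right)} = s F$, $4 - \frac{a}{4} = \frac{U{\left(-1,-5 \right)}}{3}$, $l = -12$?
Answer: $-1155$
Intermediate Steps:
$a = 24$ ($a = 16 - 4 \frac{-1 - 5}{3} = 16 - 4 \left(\left(-6\right) \frac{1}{3}\right) = 16 - -8 = 16 + 8 = 24$)
$v{\left(F \right)} = 4 F$
$v{\left(a \right)} l - 3 = 4 \cdot 24 \left(-12\right) - 3 = 96 \left(-12\right) - 3 = -1152 - 3 = -1155$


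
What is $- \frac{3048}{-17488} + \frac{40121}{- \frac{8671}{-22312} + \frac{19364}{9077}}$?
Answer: $\frac{17762639485189679}{1116513129710} \approx 15909.0$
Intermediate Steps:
$- \frac{3048}{-17488} + \frac{40121}{- \frac{8671}{-22312} + \frac{19364}{9077}} = \left(-3048\right) \left(- \frac{1}{17488}\right) + \frac{40121}{\left(-8671\right) \left(- \frac{1}{22312}\right) + 19364 \cdot \frac{1}{9077}} = \frac{381}{2186} + \frac{40121}{\frac{8671}{22312} + \frac{19364}{9077}} = \frac{381}{2186} + \frac{40121}{\frac{510756235}{202526024}} = \frac{381}{2186} + 40121 \cdot \frac{202526024}{510756235} = \frac{381}{2186} + \frac{8125546608904}{510756235} = \frac{17762639485189679}{1116513129710}$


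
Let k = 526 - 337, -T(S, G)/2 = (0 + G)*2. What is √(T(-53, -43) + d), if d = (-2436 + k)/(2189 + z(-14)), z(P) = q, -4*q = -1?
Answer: 8*√464538/417 ≈ 13.076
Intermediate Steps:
q = ¼ (q = -¼*(-1) = ¼ ≈ 0.25000)
z(P) = ¼
T(S, G) = -4*G (T(S, G) = -2*(0 + G)*2 = -2*G*2 = -4*G)
k = 189
d = -428/417 (d = (-2436 + 189)/(2189 + ¼) = -2247/8757/4 = -2247*4/8757 = -428/417 ≈ -1.0264)
√(T(-53, -43) + d) = √(-4*(-43) - 428/417) = √(172 - 428/417) = √(71296/417) = 8*√464538/417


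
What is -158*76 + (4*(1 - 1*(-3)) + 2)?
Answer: -11990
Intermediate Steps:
-158*76 + (4*(1 - 1*(-3)) + 2) = -12008 + (4*(1 + 3) + 2) = -12008 + (4*4 + 2) = -12008 + (16 + 2) = -12008 + 18 = -11990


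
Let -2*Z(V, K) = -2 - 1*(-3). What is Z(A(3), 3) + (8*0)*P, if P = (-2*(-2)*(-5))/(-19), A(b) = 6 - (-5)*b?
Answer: -1/2 ≈ -0.50000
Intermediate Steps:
A(b) = 6 + 5*b
P = 20/19 (P = (4*(-5))*(-1/19) = -20*(-1/19) = 20/19 ≈ 1.0526)
Z(V, K) = -1/2 (Z(V, K) = -(-2 - 1*(-3))/2 = -(-2 + 3)/2 = -1/2*1 = -1/2)
Z(A(3), 3) + (8*0)*P = -1/2 + (8*0)*(20/19) = -1/2 + 0*(20/19) = -1/2 + 0 = -1/2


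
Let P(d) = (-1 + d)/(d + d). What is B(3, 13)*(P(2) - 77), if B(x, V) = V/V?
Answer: -307/4 ≈ -76.750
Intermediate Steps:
B(x, V) = 1
P(d) = (-1 + d)/(2*d) (P(d) = (-1 + d)/((2*d)) = (-1 + d)*(1/(2*d)) = (-1 + d)/(2*d))
B(3, 13)*(P(2) - 77) = 1*((1/2)*(-1 + 2)/2 - 77) = 1*((1/2)*(1/2)*1 - 77) = 1*(1/4 - 77) = 1*(-307/4) = -307/4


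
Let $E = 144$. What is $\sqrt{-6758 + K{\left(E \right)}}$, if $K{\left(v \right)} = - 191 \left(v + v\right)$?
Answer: $i \sqrt{61766} \approx 248.53 i$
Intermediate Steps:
$K{\left(v \right)} = - 382 v$ ($K{\left(v \right)} = - 191 \cdot 2 v = - 382 v$)
$\sqrt{-6758 + K{\left(E \right)}} = \sqrt{-6758 - 55008} = \sqrt{-61766} = i \sqrt{61766}$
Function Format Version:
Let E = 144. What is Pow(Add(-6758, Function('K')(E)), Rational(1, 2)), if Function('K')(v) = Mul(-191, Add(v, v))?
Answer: Mul(I, Pow(61766, Rational(1, 2))) ≈ Mul(248.53, I)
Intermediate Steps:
Function('K')(v) = Mul(-382, v) (Function('K')(v) = Mul(-191, Mul(2, v)) = Mul(-382, v))
Pow(Add(-6758, Function('K')(E)), Rational(1, 2)) = Pow(Add(-6758, Mul(-382, 144)), Rational(1, 2)) = Pow(Add(-6758, -55008), Rational(1, 2)) = Pow(-61766, Rational(1, 2)) = Mul(I, Pow(61766, Rational(1, 2)))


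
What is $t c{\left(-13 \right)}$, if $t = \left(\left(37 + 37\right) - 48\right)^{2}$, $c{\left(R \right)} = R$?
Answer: $-8788$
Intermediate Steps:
$t = 676$ ($t = \left(74 - 48\right)^{2} = 26^{2} = 676$)
$t c{\left(-13 \right)} = 676 \left(-13\right) = -8788$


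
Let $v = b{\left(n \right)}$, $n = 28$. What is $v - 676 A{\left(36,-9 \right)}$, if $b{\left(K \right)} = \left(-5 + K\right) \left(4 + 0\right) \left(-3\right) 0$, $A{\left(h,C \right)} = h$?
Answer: $-24336$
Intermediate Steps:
$b{\left(K \right)} = 0$ ($b{\left(K \right)} = \left(-5 + K\right) 4 \left(-3\right) 0 = \left(-20 + 4 K\right) \left(-3\right) 0 = \left(60 - 12 K\right) 0 = 0$)
$v = 0$
$v - 676 A{\left(36,-9 \right)} = 0 - 24336 = -24336$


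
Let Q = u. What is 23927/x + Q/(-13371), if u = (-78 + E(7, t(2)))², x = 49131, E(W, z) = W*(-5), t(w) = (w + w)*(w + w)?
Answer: -102475274/218976867 ≈ -0.46797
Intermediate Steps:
t(w) = 4*w² (t(w) = (2*w)*(2*w) = 4*w²)
E(W, z) = -5*W
u = 12769 (u = (-78 - 5*7)² = (-78 - 35)² = (-113)² = 12769)
Q = 12769
23927/x + Q/(-13371) = 23927/49131 + 12769/(-13371) = 23927*(1/49131) + 12769*(-1/13371) = 23927/49131 - 12769/13371 = -102475274/218976867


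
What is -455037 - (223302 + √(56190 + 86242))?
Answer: -678339 - 4*√8902 ≈ -6.7872e+5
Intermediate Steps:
-455037 - (223302 + √(56190 + 86242)) = -455037 - (223302 + √142432) = -455037 - (223302 + 4*√8902) = -455037 + (-223302 - 4*√8902) = -678339 - 4*√8902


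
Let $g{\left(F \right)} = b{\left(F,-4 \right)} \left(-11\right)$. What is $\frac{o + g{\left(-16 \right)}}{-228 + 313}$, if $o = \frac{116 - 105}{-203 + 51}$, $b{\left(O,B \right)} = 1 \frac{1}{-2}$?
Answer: $\frac{165}{2584} \approx 0.063854$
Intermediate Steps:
$b{\left(O,B \right)} = - \frac{1}{2}$ ($b{\left(O,B \right)} = 1 \left(- \frac{1}{2}\right) = - \frac{1}{2}$)
$g{\left(F \right)} = \frac{11}{2}$ ($g{\left(F \right)} = \left(- \frac{1}{2}\right) \left(-11\right) = \frac{11}{2}$)
$o = - \frac{11}{152}$ ($o = \frac{11}{-152} = 11 \left(- \frac{1}{152}\right) = - \frac{11}{152} \approx -0.072368$)
$\frac{o + g{\left(-16 \right)}}{-228 + 313} = \frac{- \frac{11}{152} + \frac{11}{2}}{-228 + 313} = \frac{1}{85} \cdot \frac{825}{152} = \frac{165}{2584}$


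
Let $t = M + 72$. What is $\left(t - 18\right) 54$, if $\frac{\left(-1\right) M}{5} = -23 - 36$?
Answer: $18846$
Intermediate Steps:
$M = 295$ ($M = - 5 \left(-23 - 36\right) = \left(-5\right) \left(-59\right) = 295$)
$t = 367$ ($t = 295 + 72 = 367$)
$\left(t - 18\right) 54 = \left(367 - 18\right) 54 = 349 \cdot 54 = 18846$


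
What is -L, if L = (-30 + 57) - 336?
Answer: 309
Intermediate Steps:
L = -309 (L = 27 - 336 = -309)
-L = -1*(-309) = 309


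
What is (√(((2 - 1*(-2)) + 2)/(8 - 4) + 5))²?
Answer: 13/2 ≈ 6.5000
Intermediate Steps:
(√(((2 - 1*(-2)) + 2)/(8 - 4) + 5))² = (√(((2 + 2) + 2)/4 + 5))² = (√((4 + 2)*(¼) + 5))² = (√(6*(¼) + 5))² = (√(3/2 + 5))² = (√(13/2))² = (√26/2)² = 13/2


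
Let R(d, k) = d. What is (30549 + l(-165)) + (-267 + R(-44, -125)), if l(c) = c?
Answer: 30073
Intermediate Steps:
(30549 + l(-165)) + (-267 + R(-44, -125)) = (30549 - 165) + (-267 - 44) = 30384 - 311 = 30073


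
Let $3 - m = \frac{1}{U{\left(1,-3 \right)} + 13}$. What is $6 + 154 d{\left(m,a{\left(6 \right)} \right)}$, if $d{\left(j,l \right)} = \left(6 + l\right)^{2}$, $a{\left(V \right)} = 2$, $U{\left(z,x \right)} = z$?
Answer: $9862$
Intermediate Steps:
$m = \frac{41}{14}$ ($m = 3 - \frac{1}{1 + 13} = 3 - \frac{1}{14} = \frac{41}{14} \approx 2.9286$)
$6 + 154 d{\left(m,a{\left(6 \right)} \right)} = 6 + 154 \left(6 + 2\right)^{2} = 6 + 154 \cdot 8^{2} = 6 + 154 \cdot 64 = 6 + 9856 = 9862$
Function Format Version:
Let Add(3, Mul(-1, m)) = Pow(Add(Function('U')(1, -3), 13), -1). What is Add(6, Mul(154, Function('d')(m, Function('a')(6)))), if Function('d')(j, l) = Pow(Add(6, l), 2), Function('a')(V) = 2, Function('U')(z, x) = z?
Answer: 9862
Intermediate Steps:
m = Rational(41, 14) (m = Add(3, Mul(-1, Pow(Add(1, 13), -1))) = Add(3, Mul(-1, Pow(14, -1))) = Add(3, Mul(-1, Rational(1, 14))) = Add(3, Rational(-1, 14)) = Rational(41, 14) ≈ 2.9286)
Add(6, Mul(154, Function('d')(m, Function('a')(6)))) = Add(6, Mul(154, Pow(Add(6, 2), 2))) = Add(6, Mul(154, Pow(8, 2))) = Add(6, Mul(154, 64)) = Add(6, 9856) = 9862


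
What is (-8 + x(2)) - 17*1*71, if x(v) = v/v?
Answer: -1214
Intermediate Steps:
x(v) = 1
(-8 + x(2)) - 17*1*71 = (-8 + 1) - 17*1*71 = -7 - 17*71 = -7 - 1207 = -1214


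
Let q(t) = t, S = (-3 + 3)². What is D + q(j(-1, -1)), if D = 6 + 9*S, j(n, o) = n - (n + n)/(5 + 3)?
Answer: 21/4 ≈ 5.2500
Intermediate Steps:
S = 0 (S = 0² = 0)
j(n, o) = 3*n/4 (j(n, o) = n - 2*n/8 = n - n/4 = 3*n/4)
D = 6 (D = 6 + 9*0 = 6 + 0 = 6)
D + q(j(-1, -1)) = 6 + (¾)*(-1) = 6 - ¾ = 21/4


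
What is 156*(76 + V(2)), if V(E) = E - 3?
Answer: 11700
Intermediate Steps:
V(E) = -3 + E
156*(76 + V(2)) = 156*(76 + (-3 + 2)) = 156*(76 - 1) = 156*75 = 11700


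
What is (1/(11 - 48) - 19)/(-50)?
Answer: 352/925 ≈ 0.38054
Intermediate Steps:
(1/(11 - 48) - 19)/(-50) = -(1/(-37) - 19)/50 = -(-1/37 - 19)/50 = -1/50*(-704/37) = 352/925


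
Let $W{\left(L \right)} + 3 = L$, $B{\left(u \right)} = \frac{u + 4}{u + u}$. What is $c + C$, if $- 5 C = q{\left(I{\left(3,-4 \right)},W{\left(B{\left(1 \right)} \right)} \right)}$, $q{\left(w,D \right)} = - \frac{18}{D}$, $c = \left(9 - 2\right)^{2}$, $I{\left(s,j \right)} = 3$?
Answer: $\frac{209}{5} \approx 41.8$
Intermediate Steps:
$B{\left(u \right)} = \frac{4 + u}{2 u}$
$W{\left(L \right)} = -3 + L$
$c = 49$ ($c = 7^{2} = 49$)
$C = - \frac{36}{5}$ ($C = - \frac{\left(-18\right) \frac{1}{-3 + \frac{4 + 1}{2 \cdot 1}}}{5} = - \frac{\left(-18\right) \frac{1}{-3 + \frac{1}{2} \cdot 1 \cdot 5}}{5} = - \frac{\left(-18\right) \frac{1}{-3 + \frac{5}{2}}}{5} = - \frac{\left(-18\right) \frac{1}{- \frac{1}{2}}}{5} = - \frac{\left(-18\right) \left(-2\right)}{5} = \left(- \frac{1}{5}\right) 36 = - \frac{36}{5} \approx -7.2$)
$c + C = 49 - \frac{36}{5} = \frac{209}{5}$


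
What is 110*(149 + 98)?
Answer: 27170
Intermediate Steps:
110*(149 + 98) = 110*247 = 27170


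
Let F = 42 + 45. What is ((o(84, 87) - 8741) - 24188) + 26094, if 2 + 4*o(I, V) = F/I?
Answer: -765547/112 ≈ -6835.2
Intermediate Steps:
F = 87
o(I, V) = -½ + 87/(4*I) (o(I, V) = -½ + (87/I)/4 = -½ + 87/(4*I))
((o(84, 87) - 8741) - 24188) + 26094 = (((¼)*(87 - 2*84)/84 - 8741) - 24188) + 26094 = (((¼)*(1/84)*(87 - 168) - 8741) - 24188) + 26094 = (((¼)*(1/84)*(-81) - 8741) - 24188) + 26094 = ((-27/112 - 8741) - 24188) + 26094 = (-979019/112 - 24188) + 26094 = -3688075/112 + 26094 = -765547/112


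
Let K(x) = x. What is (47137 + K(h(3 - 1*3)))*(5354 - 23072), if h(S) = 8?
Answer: -835315110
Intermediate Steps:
(47137 + K(h(3 - 1*3)))*(5354 - 23072) = (47137 + 8)*(5354 - 23072) = 47145*(-17718) = -835315110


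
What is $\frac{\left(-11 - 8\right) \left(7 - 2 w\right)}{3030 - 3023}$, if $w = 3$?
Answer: $- \frac{19}{7} \approx -2.7143$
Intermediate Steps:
$\frac{\left(-11 - 8\right) \left(7 - 2 w\right)}{3030 - 3023} = \frac{\left(-11 - 8\right) \left(7 - 6\right)}{3030 - 3023} = \frac{\left(-19\right) \left(7 - 6\right)}{7} = \left(-19\right) 1 \cdot \frac{1}{7} = \left(-19\right) \frac{1}{7} = - \frac{19}{7}$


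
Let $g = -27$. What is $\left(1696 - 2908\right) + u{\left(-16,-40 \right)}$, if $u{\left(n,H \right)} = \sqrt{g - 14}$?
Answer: $-1212 + i \sqrt{41} \approx -1212.0 + 6.4031 i$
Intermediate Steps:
$u{\left(n,H \right)} = i \sqrt{41}$ ($u{\left(n,H \right)} = \sqrt{-27 - 14} = \sqrt{-41} = i \sqrt{41}$)
$\left(1696 - 2908\right) + u{\left(-16,-40 \right)} = \left(1696 - 2908\right) + i \sqrt{41} = -1212 + i \sqrt{41}$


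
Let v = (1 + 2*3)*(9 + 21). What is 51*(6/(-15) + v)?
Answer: 53448/5 ≈ 10690.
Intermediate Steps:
v = 210 (v = (1 + 6)*30 = 7*30 = 210)
51*(6/(-15) + v) = 51*(6/(-15) + 210) = 51*(6*(-1/15) + 210) = 51*(-⅖ + 210) = 51*(1048/5) = 53448/5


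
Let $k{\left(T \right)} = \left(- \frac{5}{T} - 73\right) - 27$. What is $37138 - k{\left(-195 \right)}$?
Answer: $\frac{1452281}{39} \approx 37238.0$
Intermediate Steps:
$k{\left(T \right)} = -100 - \frac{5}{T}$ ($k{\left(T \right)} = \left(-73 - \frac{5}{T}\right) - 27 = -100 - \frac{5}{T}$)
$37138 - k{\left(-195 \right)} = 37138 - \left(-100 - \frac{5}{-195}\right) = 37138 - \left(-100 - - \frac{1}{39}\right) = 37138 - \left(-100 + \frac{1}{39}\right) = 37138 - - \frac{3899}{39} = 37138 + \frac{3899}{39} = \frac{1452281}{39}$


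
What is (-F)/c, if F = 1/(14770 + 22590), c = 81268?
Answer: -1/3036172480 ≈ -3.2936e-10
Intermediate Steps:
F = 1/37360 ≈ 2.6767e-5
(-F)/c = -1*1/37360/81268 = -1/37360*1/81268 = -1/3036172480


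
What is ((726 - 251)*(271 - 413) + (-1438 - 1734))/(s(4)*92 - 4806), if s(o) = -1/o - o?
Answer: 70622/5197 ≈ 13.589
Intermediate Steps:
s(o) = -o - 1/o
((726 - 251)*(271 - 413) + (-1438 - 1734))/(s(4)*92 - 4806) = ((726 - 251)*(271 - 413) + (-1438 - 1734))/((-1*4 - 1/4)*92 - 4806) = (475*(-142) - 3172)/((-4 - 1*¼)*92 - 4806) = (-67450 - 3172)/((-4 - ¼)*92 - 4806) = -70622/(-17/4*92 - 4806) = -70622/(-391 - 4806) = -70622/(-5197) = -70622*(-1/5197) = 70622/5197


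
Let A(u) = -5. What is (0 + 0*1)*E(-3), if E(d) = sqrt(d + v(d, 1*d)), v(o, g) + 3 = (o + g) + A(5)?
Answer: 0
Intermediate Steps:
v(o, g) = -8 + g + o (v(o, g) = -3 + ((o + g) - 5) = -3 + ((g + o) - 5) = -3 + (-5 + g + o) = -8 + g + o)
E(d) = sqrt(-8 + 3*d) (E(d) = sqrt(d + (-8 + 1*d + d)) = sqrt(d + (-8 + d + d)) = sqrt(d + (-8 + 2*d)) = sqrt(-8 + 3*d))
(0 + 0*1)*E(-3) = (0 + 0*1)*sqrt(-8 + 3*(-3)) = (0 + 0)*sqrt(-8 - 9) = 0*sqrt(-17) = 0*(I*sqrt(17)) = 0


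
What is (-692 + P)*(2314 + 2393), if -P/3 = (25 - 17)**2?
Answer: -4160988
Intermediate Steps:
P = -192 (P = -3*(25 - 17)**2 = -3*8**2 = -3*64 = -192)
(-692 + P)*(2314 + 2393) = (-692 - 192)*(2314 + 2393) = -884*4707 = -4160988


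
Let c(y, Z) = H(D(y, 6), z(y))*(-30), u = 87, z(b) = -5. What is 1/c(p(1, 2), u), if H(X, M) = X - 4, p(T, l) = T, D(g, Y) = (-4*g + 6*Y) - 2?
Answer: -1/780 ≈ -0.0012821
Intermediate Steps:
D(g, Y) = -2 - 4*g + 6*Y
H(X, M) = -4 + X
c(y, Z) = -900 + 120*y (c(y, Z) = (-4 + (-2 - 4*y + 6*6))*(-30) = (-4 + (-2 - 4*y + 36))*(-30) = (-4 + (34 - 4*y))*(-30) = (30 - 4*y)*(-30) = -900 + 120*y)
1/c(p(1, 2), u) = 1/(-900 + 120*1) = 1/(-900 + 120) = 1/(-780) = -1/780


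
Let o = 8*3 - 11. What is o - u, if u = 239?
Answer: -226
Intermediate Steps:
o = 13 (o = 24 - 11 = 13)
o - u = 13 - 1*239 = 13 - 239 = -226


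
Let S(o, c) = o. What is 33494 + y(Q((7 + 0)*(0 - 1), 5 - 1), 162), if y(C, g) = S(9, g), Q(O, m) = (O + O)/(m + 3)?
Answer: 33503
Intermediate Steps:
Q(O, m) = 2*O/(3 + m) (Q(O, m) = (2*O)/(3 + m) = 2*O/(3 + m))
y(C, g) = 9
33494 + y(Q((7 + 0)*(0 - 1), 5 - 1), 162) = 33494 + 9 = 33503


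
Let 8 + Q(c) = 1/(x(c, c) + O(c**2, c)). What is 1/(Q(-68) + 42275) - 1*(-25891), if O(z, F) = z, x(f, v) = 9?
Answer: 5070053608325/195823012 ≈ 25891.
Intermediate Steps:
Q(c) = -8 + 1/(9 + c**2)
1/(Q(-68) + 42275) - 1*(-25891) = 1/((-71 - 8*(-68)**2)/(9 + (-68)**2) + 42275) - 1*(-25891) = 1/((-71 - 8*4624)/(9 + 4624) + 42275) + 25891 = 1/((-71 - 36992)/4633 + 42275) + 25891 = 1/((1/4633)*(-37063) + 42275) + 25891 = 1/(-37063/4633 + 42275) + 25891 = 1/(195823012/4633) + 25891 = 4633/195823012 + 25891 = 5070053608325/195823012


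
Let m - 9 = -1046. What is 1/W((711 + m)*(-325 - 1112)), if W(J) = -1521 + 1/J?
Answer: -468462/712530701 ≈ -0.00065746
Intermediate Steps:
m = -1037 (m = 9 - 1046 = -1037)
1/W((711 + m)*(-325 - 1112)) = 1/(-1521 + 1/((711 - 1037)*(-325 - 1112))) = 1/(-1521 + 1/(-326*(-1437))) = 1/(-1521 + 1/468462) = 1/(-712530701/468462) = -468462/712530701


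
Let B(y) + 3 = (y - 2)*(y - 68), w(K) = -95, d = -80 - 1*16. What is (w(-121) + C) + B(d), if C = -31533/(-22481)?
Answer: 359143027/22481 ≈ 15975.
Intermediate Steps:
d = -96 (d = -80 - 16 = -96)
C = 31533/22481 (C = -31533*(-1/22481) = 31533/22481 ≈ 1.4027)
B(y) = -3 + (-68 + y)*(-2 + y) (B(y) = -3 + (y - 2)*(y - 68) = -3 + (-2 + y)*(-68 + y) = -3 + (-68 + y)*(-2 + y))
(w(-121) + C) + B(d) = (-95 + 31533/22481) + (133 + (-96)² - 70*(-96)) = -2104162/22481 + (133 + 9216 + 6720) = -2104162/22481 + 16069 = 359143027/22481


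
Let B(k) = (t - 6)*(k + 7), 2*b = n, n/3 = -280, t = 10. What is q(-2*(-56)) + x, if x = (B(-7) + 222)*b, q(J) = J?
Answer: -93128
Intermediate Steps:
n = -840 (n = 3*(-280) = -840)
b = -420 (b = (½)*(-840) = -420)
B(k) = 28 + 4*k (B(k) = (10 - 6)*(k + 7) = 4*(7 + k) = 28 + 4*k)
x = -93240 (x = ((28 + 4*(-7)) + 222)*(-420) = ((28 - 28) + 222)*(-420) = (0 + 222)*(-420) = 222*(-420) = -93240)
q(-2*(-56)) + x = -2*(-56) - 93240 = 112 - 93240 = -93128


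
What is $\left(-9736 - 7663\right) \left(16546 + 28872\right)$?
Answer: $-790227782$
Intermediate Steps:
$\left(-9736 - 7663\right) \left(16546 + 28872\right) = \left(-17399\right) 45418 = -790227782$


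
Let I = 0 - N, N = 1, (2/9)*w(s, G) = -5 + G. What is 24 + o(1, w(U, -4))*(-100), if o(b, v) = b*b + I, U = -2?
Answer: 24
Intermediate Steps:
w(s, G) = -45/2 + 9*G/2 (w(s, G) = 9*(-5 + G)/2 = -45/2 + 9*G/2)
I = -1 (I = 0 - 1*1 = 0 - 1 = -1)
o(b, v) = -1 + b² (o(b, v) = b*b - 1 = b² - 1 = -1 + b²)
24 + o(1, w(U, -4))*(-100) = 24 + (-1 + 1²)*(-100) = 24 + (-1 + 1)*(-100) = 24 + 0*(-100) = 24 + 0 = 24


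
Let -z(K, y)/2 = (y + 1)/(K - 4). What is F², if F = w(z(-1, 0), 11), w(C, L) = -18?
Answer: 324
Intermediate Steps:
z(K, y) = -2*(1 + y)/(-4 + K) (z(K, y) = -2*(y + 1)/(K - 4) = -2*(1 + y)/(-4 + K))
F = -18
F² = (-18)² = 324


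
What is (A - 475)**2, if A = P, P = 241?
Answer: 54756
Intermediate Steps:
A = 241
(A - 475)**2 = (241 - 475)**2 = (-234)**2 = 54756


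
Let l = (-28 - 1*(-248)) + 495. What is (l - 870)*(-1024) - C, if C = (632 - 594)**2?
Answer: 157276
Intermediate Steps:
l = 715 (l = (-28 + 248) + 495 = 220 + 495 = 715)
C = 1444 (C = 38**2 = 1444)
(l - 870)*(-1024) - C = (715 - 870)*(-1024) - 1*1444 = -155*(-1024) - 1444 = 158720 - 1444 = 157276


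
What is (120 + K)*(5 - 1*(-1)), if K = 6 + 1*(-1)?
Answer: 750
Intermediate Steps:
K = 5 (K = 6 - 1 = 5)
(120 + K)*(5 - 1*(-1)) = (120 + 5)*(5 - 1*(-1)) = 125*(5 + 1) = 125*6 = 750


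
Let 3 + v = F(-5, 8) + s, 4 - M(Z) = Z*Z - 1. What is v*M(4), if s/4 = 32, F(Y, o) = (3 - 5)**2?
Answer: -1419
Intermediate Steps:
F(Y, o) = 4 (F(Y, o) = (-2)**2 = 4)
s = 128 (s = 4*32 = 128)
M(Z) = 5 - Z**2 (M(Z) = 4 - (Z*Z - 1) = 4 - (Z**2 - 1) = 4 - (-1 + Z**2) = 4 + (1 - Z**2) = 5 - Z**2)
v = 129 (v = -3 + (4 + 128) = -3 + 132 = 129)
v*M(4) = 129*(5 - 1*4**2) = 129*(5 - 1*16) = 129*(5 - 16) = 129*(-11) = -1419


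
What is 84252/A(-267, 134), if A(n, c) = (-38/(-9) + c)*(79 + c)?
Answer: 63189/22081 ≈ 2.8617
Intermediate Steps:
A(n, c) = (79 + c)*(38/9 + c) (A(n, c) = (-38*(-⅑) + c)*(79 + c) = (38/9 + c)*(79 + c) = (79 + c)*(38/9 + c))
84252/A(-267, 134) = 84252/(3002/9 + 134² + (749/9)*134) = 84252/(3002/9 + 17956 + 100366/9) = 84252/(88324/3) = 84252*(3/88324) = 63189/22081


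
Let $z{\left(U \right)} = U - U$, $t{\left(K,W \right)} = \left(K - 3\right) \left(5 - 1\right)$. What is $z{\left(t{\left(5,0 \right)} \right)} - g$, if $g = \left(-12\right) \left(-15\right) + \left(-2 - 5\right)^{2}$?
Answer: $-229$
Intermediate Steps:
$t{\left(K,W \right)} = -12 + 4 K$ ($t{\left(K,W \right)} = \left(-3 + K\right) 4 = -12 + 4 K$)
$z{\left(U \right)} = 0$
$g = 229$ ($g = 180 + \left(-7\right)^{2} = 180 + 49 = 229$)
$z{\left(t{\left(5,0 \right)} \right)} - g = 0 - 229 = -229$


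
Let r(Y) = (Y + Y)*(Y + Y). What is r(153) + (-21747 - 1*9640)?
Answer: 62249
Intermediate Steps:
r(Y) = 4*Y² (r(Y) = (2*Y)*(2*Y) = 4*Y²)
r(153) + (-21747 - 1*9640) = 4*153² + (-21747 - 1*9640) = 4*23409 + (-21747 - 9640) = 93636 - 31387 = 62249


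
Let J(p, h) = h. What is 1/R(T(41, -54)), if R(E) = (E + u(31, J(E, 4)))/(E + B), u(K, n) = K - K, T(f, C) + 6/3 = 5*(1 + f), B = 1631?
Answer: 1839/208 ≈ 8.8413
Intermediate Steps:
T(f, C) = 3 + 5*f (T(f, C) = -2 + 5*(1 + f) = -2 + (5 + 5*f) = 3 + 5*f)
u(K, n) = 0
R(E) = E/(1631 + E) (R(E) = (E + 0)/(E + 1631) = E/(1631 + E))
1/R(T(41, -54)) = 1/((3 + 5*41)/(1631 + (3 + 5*41))) = 1/((3 + 205)/(1631 + (3 + 205))) = 1/(208/(1631 + 208)) = 1/(208/1839) = 1839/208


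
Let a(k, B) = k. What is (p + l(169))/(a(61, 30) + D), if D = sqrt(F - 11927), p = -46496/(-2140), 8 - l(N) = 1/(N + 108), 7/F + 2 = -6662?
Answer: 255799784856/2207645650915 - 8809746*I*sqrt(2702372190)/2207645650915 ≈ 0.11587 - 0.20745*I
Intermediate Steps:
F = -1/952 (F = 7/(-2 - 6662) = 7/(-6664) = 7*(-1/6664) = -1/952 ≈ -0.0010504)
l(N) = 8 - 1/(108 + N) (l(N) = 8 - 1/(N + 108) = 8 - 1/(108 + N))
p = 11624/535 (p = -46496*(-1/2140) = 11624/535 ≈ 21.727)
D = I*sqrt(2702372190)/476 (D = sqrt(-1/952 - 11927) = sqrt(-11354505/952) = I*sqrt(2702372190)/476 ≈ 109.21*I)
(p + l(169))/(a(61, 30) + D) = (11624/535 + (863 + 8*169)/(108 + 169))/(61 + I*sqrt(2702372190)/476) = (11624/535 + (863 + 1352)/277)/(61 + I*sqrt(2702372190)/476) = (11624/535 + (1/277)*2215)/(61 + I*sqrt(2702372190)/476) = (11624/535 + 2215/277)/(61 + I*sqrt(2702372190)/476) = 4404873/(148195*(61 + I*sqrt(2702372190)/476))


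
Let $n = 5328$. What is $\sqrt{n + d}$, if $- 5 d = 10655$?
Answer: $\sqrt{3197} \approx 56.542$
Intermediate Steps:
$d = -2131$ ($d = \left(- \frac{1}{5}\right) 10655 = -2131$)
$\sqrt{n + d} = \sqrt{5328 - 2131} = \sqrt{3197}$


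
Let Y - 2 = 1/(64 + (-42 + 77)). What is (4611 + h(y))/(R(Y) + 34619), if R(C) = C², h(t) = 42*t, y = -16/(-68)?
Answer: 153983511/1153757428 ≈ 0.13346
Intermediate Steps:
y = 4/17 (y = -16*(-1/68) = 4/17 ≈ 0.23529)
Y = 199/99 (Y = 2 + 1/(64 + (-42 + 77)) = 2 + 1/(64 + 35) = 2 + 1/99 = 199/99 ≈ 2.0101)
(4611 + h(y))/(R(Y) + 34619) = (4611 + 42*(4/17))/((199/99)² + 34619) = (4611 + 168/17)/(39601/9801 + 34619) = 78555/(17*(339340420/9801)) = (78555/17)*(9801/339340420) = 153983511/1153757428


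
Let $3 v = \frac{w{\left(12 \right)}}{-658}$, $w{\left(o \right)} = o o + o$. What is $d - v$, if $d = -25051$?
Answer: $- \frac{8241753}{329} \approx -25051.0$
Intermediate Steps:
$w{\left(o \right)} = o + o^{2}$ ($w{\left(o \right)} = o^{2} + o = o + o^{2}$)
$v = - \frac{26}{329}$ ($v = \frac{12 \left(1 + 12\right) \frac{1}{-658}}{3} = \frac{12 \cdot 13 \left(- \frac{1}{658}\right)}{3} = \frac{156 \left(- \frac{1}{658}\right)}{3} = \frac{1}{3} \left(- \frac{78}{329}\right) = - \frac{26}{329} \approx -0.079027$)
$d - v = -25051 - - \frac{26}{329} = -25051 + \frac{26}{329} = - \frac{8241753}{329}$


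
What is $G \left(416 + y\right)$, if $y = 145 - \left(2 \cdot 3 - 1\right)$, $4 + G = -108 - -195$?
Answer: $46148$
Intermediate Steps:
$G = 83$ ($G = -4 - -87 = -4 + \left(-108 + 195\right) = -4 + 87 = 83$)
$y = 140$ ($y = 145 - \left(6 - 1\right) = 145 - 5 = 140$)
$G \left(416 + y\right) = 83 \left(416 + 140\right) = 83 \cdot 556 = 46148$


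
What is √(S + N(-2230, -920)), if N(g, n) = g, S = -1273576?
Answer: I*√1275806 ≈ 1129.5*I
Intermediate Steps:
√(S + N(-2230, -920)) = √(-1273576 - 2230) = √(-1275806) = I*√1275806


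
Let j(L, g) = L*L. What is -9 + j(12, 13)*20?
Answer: 2871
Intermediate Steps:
j(L, g) = L²
-9 + j(12, 13)*20 = -9 + 12²*20 = -9 + 144*20 = -9 + 2880 = 2871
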